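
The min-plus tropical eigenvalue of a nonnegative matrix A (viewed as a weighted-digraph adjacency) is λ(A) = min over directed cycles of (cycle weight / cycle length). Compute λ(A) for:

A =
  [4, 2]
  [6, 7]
λ(A) = 4

Enumerate directed cycles and compute their means (weight / length). Sample:
  cycle 0 → 0: weight = 4, length = 1, mean = 4/1 ≈ 4.000
  cycle 1 → 1: weight = 7, length = 1, mean = 7/1 ≈ 7.000
  cycle 0 → 1 → 0: weight = 8, length = 2, mean = 8/2 ≈ 4.000
  cycle 1 → 0 → 1: weight = 8, length = 2, mean = 8/2 ≈ 4.000
Minimum mean = 4.000, attained e.g. along the cycle 0 → 0 with weight 4 and length 1. So λ(A) = 4/1 = 4.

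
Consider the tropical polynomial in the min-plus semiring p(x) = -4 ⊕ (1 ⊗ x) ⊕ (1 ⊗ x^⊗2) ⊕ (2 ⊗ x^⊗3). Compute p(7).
p(7) = -4

A tropical monomial a ⊗ x^⊗i evaluates to a + i · x. Evaluating each term at x = 7:
  Term 0 contributes -4 + 0 · 7 = -4
  Term 1 contributes 1 + 1 · 7 = 8
  Term 2 contributes 1 + 2 · 7 = 15
  Term 3 contributes 2 + 3 · 7 = 23
p(7) = ⊕ of these = min[-4, 8, 15, 23] = -4.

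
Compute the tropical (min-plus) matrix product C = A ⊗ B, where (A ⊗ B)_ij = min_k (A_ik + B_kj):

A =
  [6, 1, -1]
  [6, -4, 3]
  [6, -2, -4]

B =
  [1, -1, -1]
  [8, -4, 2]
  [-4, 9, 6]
A ⊗ B =
  [-5, -3, 3]
  [-1, -8, -2]
  [-8, -6, 0]

Apply the min-plus product entry-by-entry:
  C[0][0] = min over k of (A[0][0] + B[0][0] = 6 + 1 = 7, A[0][1] + B[1][0] = 1 + 8 = 9, A[0][2] + B[2][0] = -1 + -4 = -5) = -5 (attained at k = 2)
  C[0][1] = min over k of (A[0][0] + B[0][1] = 6 + -1 = 5, A[0][1] + B[1][1] = 1 + -4 = -3, A[0][2] + B[2][1] = -1 + 9 = 8) = -3 (attained at k = 1)
  C[0][2] = min over k of (A[0][0] + B[0][2] = 6 + -1 = 5, A[0][1] + B[1][2] = 1 + 2 = 3, A[0][2] + B[2][2] = -1 + 6 = 5) = 3 (attained at k = 1)
  C[1][0] = min over k of (A[1][0] + B[0][0] = 6 + 1 = 7, A[1][1] + B[1][0] = -4 + 8 = 4, A[1][2] + B[2][0] = 3 + -4 = -1) = -1 (attained at k = 2)
  C[1][1] = min over k of (A[1][0] + B[0][1] = 6 + -1 = 5, A[1][1] + B[1][1] = -4 + -4 = -8, A[1][2] + B[2][1] = 3 + 9 = 12) = -8 (attained at k = 1)
  C[1][2] = min over k of (A[1][0] + B[0][2] = 6 + -1 = 5, A[1][1] + B[1][2] = -4 + 2 = -2, A[1][2] + B[2][2] = 3 + 6 = 9) = -2 (attained at k = 1)
  C[2][0] = min over k of (A[2][0] + B[0][0] = 6 + 1 = 7, A[2][1] + B[1][0] = -2 + 8 = 6, A[2][2] + B[2][0] = -4 + -4 = -8) = -8 (attained at k = 2)
  C[2][1] = min over k of (A[2][0] + B[0][1] = 6 + -1 = 5, A[2][1] + B[1][1] = -2 + -4 = -6, A[2][2] + B[2][1] = -4 + 9 = 5) = -6 (attained at k = 1)
  C[2][2] = min over k of (A[2][0] + B[0][2] = 6 + -1 = 5, A[2][1] + B[1][2] = -2 + 2 = 0, A[2][2] + B[2][2] = -4 + 6 = 2) = 0 (attained at k = 1)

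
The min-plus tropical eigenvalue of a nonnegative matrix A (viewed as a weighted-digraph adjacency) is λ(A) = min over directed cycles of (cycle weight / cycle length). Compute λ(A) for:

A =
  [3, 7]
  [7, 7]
λ(A) = 3

Enumerate directed cycles and compute their means (weight / length). Sample:
  cycle 0 → 0: weight = 3, length = 1, mean = 3/1 ≈ 3.000
  cycle 1 → 1: weight = 7, length = 1, mean = 7/1 ≈ 7.000
  cycle 0 → 1 → 0: weight = 14, length = 2, mean = 14/2 ≈ 7.000
  cycle 1 → 0 → 1: weight = 14, length = 2, mean = 14/2 ≈ 7.000
Minimum mean = 3.000, attained e.g. along the cycle 0 → 0 with weight 3 and length 1. So λ(A) = 3/1 = 3.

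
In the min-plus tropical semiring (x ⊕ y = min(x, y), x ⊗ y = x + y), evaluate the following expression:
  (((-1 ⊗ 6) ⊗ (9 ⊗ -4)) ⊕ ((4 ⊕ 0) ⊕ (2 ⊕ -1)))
(((-1 ⊗ 6) ⊗ (9 ⊗ -4)) ⊕ ((4 ⊕ 0) ⊕ (2 ⊕ -1))) = -1

Expand innermost to outermost. Recall ⊕ takes the minimum of its arguments and ⊗ takes their sum. Working out the expression (((-1 ⊗ 6) ⊗ (9 ⊗ -4)) ⊕ ((4 ⊕ 0) ⊕ (2 ⊕ -1))) gives -1.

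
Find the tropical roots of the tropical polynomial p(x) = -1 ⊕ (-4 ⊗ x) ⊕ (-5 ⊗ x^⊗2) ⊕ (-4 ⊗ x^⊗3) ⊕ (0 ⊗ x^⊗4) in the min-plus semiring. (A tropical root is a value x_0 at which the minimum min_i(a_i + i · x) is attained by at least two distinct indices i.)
Roots: {-4, -1, 1, 3}

Each tropical root is a break point of the lower envelope of the lines y = a_i + i · x (there are 5 lines, with slopes 0, 1, ..., 4). Only the lines that attain the minimum somewhere contribute to roots; other lines are dominated. Here the surviving (envelope) indices are i = 4, i = 3, i = 2, i = 1, i = 0.
Intersections between consecutive envelope lines give the roots: for adjacent envelope indices i < j the intersection is x = (a_i − a_j) / (j − i). Reading off the sorted break points: {-4, -1, 1, 3}.
Verification: at each break x_0, at least two indices attain the minimum of min_i(a_i + i · x_0).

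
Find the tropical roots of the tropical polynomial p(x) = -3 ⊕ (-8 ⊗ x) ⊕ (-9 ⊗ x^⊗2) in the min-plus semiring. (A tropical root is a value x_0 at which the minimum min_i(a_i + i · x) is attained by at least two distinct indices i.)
Roots: {1, 5}

Each tropical root is a break point of the lower envelope of the lines y = a_i + i · x (there are 3 lines, with slopes 0, 1, ..., 2). Only the lines that attain the minimum somewhere contribute to roots; other lines are dominated. Here the surviving (envelope) indices are i = 2, i = 1, i = 0.
Intersections between consecutive envelope lines give the roots: for adjacent envelope indices i < j the intersection is x = (a_i − a_j) / (j − i). Reading off the sorted break points: {1, 5}.
Verification: at each break x_0, at least two indices attain the minimum of min_i(a_i + i · x_0).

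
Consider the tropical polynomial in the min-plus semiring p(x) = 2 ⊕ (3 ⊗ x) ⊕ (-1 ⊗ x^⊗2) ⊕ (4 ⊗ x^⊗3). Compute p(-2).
p(-2) = -5

A tropical monomial a ⊗ x^⊗i evaluates to a + i · x. Evaluating each term at x = -2:
  Term 0 contributes 2 + 0 · -2 = 2
  Term 1 contributes 3 + 1 · -2 = 1
  Term 2 contributes -1 + 2 · -2 = -5
  Term 3 contributes 4 + 3 · -2 = -2
p(-2) = ⊕ of these = min[2, 1, -5, -2] = -5.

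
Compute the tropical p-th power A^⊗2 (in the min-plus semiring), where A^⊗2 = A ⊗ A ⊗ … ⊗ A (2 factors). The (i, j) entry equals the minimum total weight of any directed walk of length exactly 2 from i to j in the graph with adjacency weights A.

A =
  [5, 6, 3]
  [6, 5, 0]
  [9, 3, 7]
A^⊗2 =
  [10, 6, 6]
  [9, 3, 5]
  [9, 8, 3]

Each entry (A^⊗2)_ij equals the minimum over all length-2 walks i = v_0 → v_1 → … → v_2 = j of Σ_t A[v_t][v_{t+1}]. For example, for (i, j) = (0, 2) we minimise over 3 possible intermediate vertex sequences; the minimum is 6, attained along the walk 0 → 1 → 2.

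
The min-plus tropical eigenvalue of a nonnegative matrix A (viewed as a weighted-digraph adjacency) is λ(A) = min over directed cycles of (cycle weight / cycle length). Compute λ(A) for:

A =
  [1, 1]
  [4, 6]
λ(A) = 1

Enumerate directed cycles and compute their means (weight / length). Sample:
  cycle 0 → 0: weight = 1, length = 1, mean = 1/1 ≈ 1.000
  cycle 1 → 1: weight = 6, length = 1, mean = 6/1 ≈ 6.000
  cycle 0 → 1 → 0: weight = 5, length = 2, mean = 5/2 ≈ 2.500
  cycle 1 → 0 → 1: weight = 5, length = 2, mean = 5/2 ≈ 2.500
Minimum mean = 1.000, attained e.g. along the cycle 0 → 0 with weight 1 and length 1. So λ(A) = 1/1 = 1.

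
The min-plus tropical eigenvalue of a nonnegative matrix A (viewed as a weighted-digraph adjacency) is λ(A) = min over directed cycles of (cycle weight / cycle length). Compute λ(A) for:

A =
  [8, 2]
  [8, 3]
λ(A) = 3

Enumerate directed cycles and compute their means (weight / length). Sample:
  cycle 0 → 0: weight = 8, length = 1, mean = 8/1 ≈ 8.000
  cycle 1 → 1: weight = 3, length = 1, mean = 3/1 ≈ 3.000
  cycle 0 → 1 → 0: weight = 10, length = 2, mean = 10/2 ≈ 5.000
  cycle 1 → 0 → 1: weight = 10, length = 2, mean = 10/2 ≈ 5.000
Minimum mean = 3.000, attained e.g. along the cycle 1 → 1 with weight 3 and length 1. So λ(A) = 3/1 = 3.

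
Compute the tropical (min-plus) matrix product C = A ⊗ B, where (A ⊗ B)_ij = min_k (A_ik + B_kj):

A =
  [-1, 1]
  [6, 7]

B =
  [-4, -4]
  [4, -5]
A ⊗ B =
  [-5, -5]
  [2, 2]

Apply the min-plus product entry-by-entry:
  C[0][0] = min over k of (A[0][0] + B[0][0] = -1 + -4 = -5, A[0][1] + B[1][0] = 1 + 4 = 5) = -5 (attained at k = 0)
  C[0][1] = min over k of (A[0][0] + B[0][1] = -1 + -4 = -5, A[0][1] + B[1][1] = 1 + -5 = -4) = -5 (attained at k = 0)
  C[1][0] = min over k of (A[1][0] + B[0][0] = 6 + -4 = 2, A[1][1] + B[1][0] = 7 + 4 = 11) = 2 (attained at k = 0)
  C[1][1] = min over k of (A[1][0] + B[0][1] = 6 + -4 = 2, A[1][1] + B[1][1] = 7 + -5 = 2) = 2 (attained at k = 0)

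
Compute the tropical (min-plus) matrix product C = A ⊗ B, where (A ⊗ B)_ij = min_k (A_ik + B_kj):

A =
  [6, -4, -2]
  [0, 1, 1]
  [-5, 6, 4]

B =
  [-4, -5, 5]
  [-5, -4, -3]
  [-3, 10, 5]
A ⊗ B =
  [-9, -8, -7]
  [-4, -5, -2]
  [-9, -10, 0]

Apply the min-plus product entry-by-entry:
  C[0][0] = min over k of (A[0][0] + B[0][0] = 6 + -4 = 2, A[0][1] + B[1][0] = -4 + -5 = -9, A[0][2] + B[2][0] = -2 + -3 = -5) = -9 (attained at k = 1)
  C[0][1] = min over k of (A[0][0] + B[0][1] = 6 + -5 = 1, A[0][1] + B[1][1] = -4 + -4 = -8, A[0][2] + B[2][1] = -2 + 10 = 8) = -8 (attained at k = 1)
  C[0][2] = min over k of (A[0][0] + B[0][2] = 6 + 5 = 11, A[0][1] + B[1][2] = -4 + -3 = -7, A[0][2] + B[2][2] = -2 + 5 = 3) = -7 (attained at k = 1)
  C[1][0] = min over k of (A[1][0] + B[0][0] = 0 + -4 = -4, A[1][1] + B[1][0] = 1 + -5 = -4, A[1][2] + B[2][0] = 1 + -3 = -2) = -4 (attained at k = 0)
  C[1][1] = min over k of (A[1][0] + B[0][1] = 0 + -5 = -5, A[1][1] + B[1][1] = 1 + -4 = -3, A[1][2] + B[2][1] = 1 + 10 = 11) = -5 (attained at k = 0)
  C[1][2] = min over k of (A[1][0] + B[0][2] = 0 + 5 = 5, A[1][1] + B[1][2] = 1 + -3 = -2, A[1][2] + B[2][2] = 1 + 5 = 6) = -2 (attained at k = 1)
  C[2][0] = min over k of (A[2][0] + B[0][0] = -5 + -4 = -9, A[2][1] + B[1][0] = 6 + -5 = 1, A[2][2] + B[2][0] = 4 + -3 = 1) = -9 (attained at k = 0)
  C[2][1] = min over k of (A[2][0] + B[0][1] = -5 + -5 = -10, A[2][1] + B[1][1] = 6 + -4 = 2, A[2][2] + B[2][1] = 4 + 10 = 14) = -10 (attained at k = 0)
  C[2][2] = min over k of (A[2][0] + B[0][2] = -5 + 5 = 0, A[2][1] + B[1][2] = 6 + -3 = 3, A[2][2] + B[2][2] = 4 + 5 = 9) = 0 (attained at k = 0)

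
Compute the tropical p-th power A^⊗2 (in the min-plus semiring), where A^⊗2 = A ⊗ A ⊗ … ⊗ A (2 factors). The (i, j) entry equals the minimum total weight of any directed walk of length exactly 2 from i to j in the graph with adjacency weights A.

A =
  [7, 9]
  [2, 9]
A^⊗2 =
  [11, 16]
  [9, 11]

Each entry (A^⊗2)_ij equals the minimum over all length-2 walks i = v_0 → v_1 → … → v_2 = j of Σ_t A[v_t][v_{t+1}]. For example, for (i, j) = (0, 1) we minimise over 2 possible intermediate vertex sequences; the minimum is 16, attained along the walk 0 → 0 → 1.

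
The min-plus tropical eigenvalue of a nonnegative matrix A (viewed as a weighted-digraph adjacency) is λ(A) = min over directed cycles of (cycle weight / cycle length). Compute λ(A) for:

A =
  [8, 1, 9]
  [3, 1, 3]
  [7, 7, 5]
λ(A) = 1

Enumerate directed cycles and compute their means (weight / length). Sample:
  cycle 0 → 0: weight = 8, length = 1, mean = 8/1 ≈ 8.000
  cycle 1 → 1: weight = 1, length = 1, mean = 1/1 ≈ 1.000
  cycle 2 → 2: weight = 5, length = 1, mean = 5/1 ≈ 5.000
  cycle 0 → 1 → 0: weight = 4, length = 2, mean = 4/2 ≈ 2.000
  cycle 0 → 2 → 0: weight = 16, length = 2, mean = 16/2 ≈ 8.000
  cycle 1 → 0 → 1: weight = 4, length = 2, mean = 4/2 ≈ 2.000
Minimum mean = 1.000, attained e.g. along the cycle 1 → 1 with weight 1 and length 1. So λ(A) = 1/1 = 1.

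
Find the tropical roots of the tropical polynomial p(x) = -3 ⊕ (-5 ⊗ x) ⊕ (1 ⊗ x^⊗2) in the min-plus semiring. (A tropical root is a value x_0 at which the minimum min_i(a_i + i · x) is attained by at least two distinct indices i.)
Roots: {-6, 2}

Each tropical root is a break point of the lower envelope of the lines y = a_i + i · x (there are 3 lines, with slopes 0, 1, ..., 2). Only the lines that attain the minimum somewhere contribute to roots; other lines are dominated. Here the surviving (envelope) indices are i = 2, i = 1, i = 0.
Intersections between consecutive envelope lines give the roots: for adjacent envelope indices i < j the intersection is x = (a_i − a_j) / (j − i). Reading off the sorted break points: {-6, 2}.
Verification: at each break x_0, at least two indices attain the minimum of min_i(a_i + i · x_0).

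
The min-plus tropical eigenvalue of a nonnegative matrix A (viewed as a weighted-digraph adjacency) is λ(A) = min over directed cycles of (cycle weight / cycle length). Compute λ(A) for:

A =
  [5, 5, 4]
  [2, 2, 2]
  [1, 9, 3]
λ(A) = 2

Enumerate directed cycles and compute their means (weight / length). Sample:
  cycle 0 → 0: weight = 5, length = 1, mean = 5/1 ≈ 5.000
  cycle 1 → 1: weight = 2, length = 1, mean = 2/1 ≈ 2.000
  cycle 2 → 2: weight = 3, length = 1, mean = 3/1 ≈ 3.000
  cycle 0 → 1 → 0: weight = 7, length = 2, mean = 7/2 ≈ 3.500
  cycle 0 → 2 → 0: weight = 5, length = 2, mean = 5/2 ≈ 2.500
  cycle 1 → 0 → 1: weight = 7, length = 2, mean = 7/2 ≈ 3.500
Minimum mean = 2.000, attained e.g. along the cycle 1 → 1 with weight 2 and length 1. So λ(A) = 2/1 = 2.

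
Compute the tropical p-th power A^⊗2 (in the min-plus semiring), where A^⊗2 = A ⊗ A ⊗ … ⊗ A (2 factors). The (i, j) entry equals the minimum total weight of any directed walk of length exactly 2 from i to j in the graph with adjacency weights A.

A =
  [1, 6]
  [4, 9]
A^⊗2 =
  [2, 7]
  [5, 10]

Each entry (A^⊗2)_ij equals the minimum over all length-2 walks i = v_0 → v_1 → … → v_2 = j of Σ_t A[v_t][v_{t+1}]. For example, for (i, j) = (0, 1) we minimise over 2 possible intermediate vertex sequences; the minimum is 7, attained along the walk 0 → 0 → 1.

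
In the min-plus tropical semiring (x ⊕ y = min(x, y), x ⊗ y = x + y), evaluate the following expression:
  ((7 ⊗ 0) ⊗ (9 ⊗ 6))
((7 ⊗ 0) ⊗ (9 ⊗ 6)) = 22

Expand innermost to outermost. Recall ⊕ takes the minimum of its arguments and ⊗ takes their sum. Working out the expression ((7 ⊗ 0) ⊗ (9 ⊗ 6)) gives 22.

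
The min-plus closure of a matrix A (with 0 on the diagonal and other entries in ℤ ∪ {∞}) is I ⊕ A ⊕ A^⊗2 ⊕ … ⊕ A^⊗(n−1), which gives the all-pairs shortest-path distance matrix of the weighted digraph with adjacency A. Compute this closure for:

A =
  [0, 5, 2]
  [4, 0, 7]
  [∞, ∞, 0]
Closure =
  [0, 5, 2]
  [4, 0, 6]
  [∞, ∞, 0]

This is the Floyd-Warshall all-pairs shortest-path computation. For each intermediate vertex k = 0, 1, …, 2, update dist[i][j] ← min(dist[i][j], dist[i][k] + dist[k][j]). The final matrix gives, for each (i, j), the minimum total weight of any directed path from i to j (possibly empty when i = j).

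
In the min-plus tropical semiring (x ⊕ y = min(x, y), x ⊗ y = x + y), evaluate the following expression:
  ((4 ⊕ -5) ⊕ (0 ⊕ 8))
((4 ⊕ -5) ⊕ (0 ⊕ 8)) = -5

Expand innermost to outermost. Recall ⊕ takes the minimum of its arguments and ⊗ takes their sum. Working out the expression ((4 ⊕ -5) ⊕ (0 ⊕ 8)) gives -5.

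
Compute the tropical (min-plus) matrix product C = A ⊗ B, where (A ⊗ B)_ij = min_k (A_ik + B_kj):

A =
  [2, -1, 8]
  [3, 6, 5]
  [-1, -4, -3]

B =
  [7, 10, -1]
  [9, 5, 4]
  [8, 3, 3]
A ⊗ B =
  [8, 4, 1]
  [10, 8, 2]
  [5, 0, -2]

Apply the min-plus product entry-by-entry:
  C[0][0] = min over k of (A[0][0] + B[0][0] = 2 + 7 = 9, A[0][1] + B[1][0] = -1 + 9 = 8, A[0][2] + B[2][0] = 8 + 8 = 16) = 8 (attained at k = 1)
  C[0][1] = min over k of (A[0][0] + B[0][1] = 2 + 10 = 12, A[0][1] + B[1][1] = -1 + 5 = 4, A[0][2] + B[2][1] = 8 + 3 = 11) = 4 (attained at k = 1)
  C[0][2] = min over k of (A[0][0] + B[0][2] = 2 + -1 = 1, A[0][1] + B[1][2] = -1 + 4 = 3, A[0][2] + B[2][2] = 8 + 3 = 11) = 1 (attained at k = 0)
  C[1][0] = min over k of (A[1][0] + B[0][0] = 3 + 7 = 10, A[1][1] + B[1][0] = 6 + 9 = 15, A[1][2] + B[2][0] = 5 + 8 = 13) = 10 (attained at k = 0)
  C[1][1] = min over k of (A[1][0] + B[0][1] = 3 + 10 = 13, A[1][1] + B[1][1] = 6 + 5 = 11, A[1][2] + B[2][1] = 5 + 3 = 8) = 8 (attained at k = 2)
  C[1][2] = min over k of (A[1][0] + B[0][2] = 3 + -1 = 2, A[1][1] + B[1][2] = 6 + 4 = 10, A[1][2] + B[2][2] = 5 + 3 = 8) = 2 (attained at k = 0)
  C[2][0] = min over k of (A[2][0] + B[0][0] = -1 + 7 = 6, A[2][1] + B[1][0] = -4 + 9 = 5, A[2][2] + B[2][0] = -3 + 8 = 5) = 5 (attained at k = 1)
  C[2][1] = min over k of (A[2][0] + B[0][1] = -1 + 10 = 9, A[2][1] + B[1][1] = -4 + 5 = 1, A[2][2] + B[2][1] = -3 + 3 = 0) = 0 (attained at k = 2)
  C[2][2] = min over k of (A[2][0] + B[0][2] = -1 + -1 = -2, A[2][1] + B[1][2] = -4 + 4 = 0, A[2][2] + B[2][2] = -3 + 3 = 0) = -2 (attained at k = 0)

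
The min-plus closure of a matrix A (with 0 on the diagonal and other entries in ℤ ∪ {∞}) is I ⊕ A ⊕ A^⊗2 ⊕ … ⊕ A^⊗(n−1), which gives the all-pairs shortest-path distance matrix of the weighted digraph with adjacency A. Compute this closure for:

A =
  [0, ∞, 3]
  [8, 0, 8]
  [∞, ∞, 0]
Closure =
  [0, ∞, 3]
  [8, 0, 8]
  [∞, ∞, 0]

This is the Floyd-Warshall all-pairs shortest-path computation. For each intermediate vertex k = 0, 1, …, 2, update dist[i][j] ← min(dist[i][j], dist[i][k] + dist[k][j]). The final matrix gives, for each (i, j), the minimum total weight of any directed path from i to j (possibly empty when i = j).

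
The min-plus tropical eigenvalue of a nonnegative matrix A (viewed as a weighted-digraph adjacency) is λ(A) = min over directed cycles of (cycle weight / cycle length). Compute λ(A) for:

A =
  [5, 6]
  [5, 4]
λ(A) = 4

Enumerate directed cycles and compute their means (weight / length). Sample:
  cycle 0 → 0: weight = 5, length = 1, mean = 5/1 ≈ 5.000
  cycle 1 → 1: weight = 4, length = 1, mean = 4/1 ≈ 4.000
  cycle 0 → 1 → 0: weight = 11, length = 2, mean = 11/2 ≈ 5.500
  cycle 1 → 0 → 1: weight = 11, length = 2, mean = 11/2 ≈ 5.500
Minimum mean = 4.000, attained e.g. along the cycle 1 → 1 with weight 4 and length 1. So λ(A) = 4/1 = 4.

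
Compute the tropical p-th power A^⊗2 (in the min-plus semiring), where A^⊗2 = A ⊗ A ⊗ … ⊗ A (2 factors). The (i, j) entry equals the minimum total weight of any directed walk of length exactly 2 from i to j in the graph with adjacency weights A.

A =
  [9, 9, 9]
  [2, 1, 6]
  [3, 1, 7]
A^⊗2 =
  [11, 10, 15]
  [3, 2, 7]
  [3, 2, 7]

Each entry (A^⊗2)_ij equals the minimum over all length-2 walks i = v_0 → v_1 → … → v_2 = j of Σ_t A[v_t][v_{t+1}]. For example, for (i, j) = (0, 2) we minimise over 3 possible intermediate vertex sequences; the minimum is 15, attained along the walk 0 → 1 → 2.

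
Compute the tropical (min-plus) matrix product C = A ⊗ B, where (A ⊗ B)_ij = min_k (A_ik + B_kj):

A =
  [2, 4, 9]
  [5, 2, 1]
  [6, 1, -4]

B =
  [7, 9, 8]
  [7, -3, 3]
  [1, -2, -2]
A ⊗ B =
  [9, 1, 7]
  [2, -1, -1]
  [-3, -6, -6]

Apply the min-plus product entry-by-entry:
  C[0][0] = min over k of (A[0][0] + B[0][0] = 2 + 7 = 9, A[0][1] + B[1][0] = 4 + 7 = 11, A[0][2] + B[2][0] = 9 + 1 = 10) = 9 (attained at k = 0)
  C[0][1] = min over k of (A[0][0] + B[0][1] = 2 + 9 = 11, A[0][1] + B[1][1] = 4 + -3 = 1, A[0][2] + B[2][1] = 9 + -2 = 7) = 1 (attained at k = 1)
  C[0][2] = min over k of (A[0][0] + B[0][2] = 2 + 8 = 10, A[0][1] + B[1][2] = 4 + 3 = 7, A[0][2] + B[2][2] = 9 + -2 = 7) = 7 (attained at k = 1)
  C[1][0] = min over k of (A[1][0] + B[0][0] = 5 + 7 = 12, A[1][1] + B[1][0] = 2 + 7 = 9, A[1][2] + B[2][0] = 1 + 1 = 2) = 2 (attained at k = 2)
  C[1][1] = min over k of (A[1][0] + B[0][1] = 5 + 9 = 14, A[1][1] + B[1][1] = 2 + -3 = -1, A[1][2] + B[2][1] = 1 + -2 = -1) = -1 (attained at k = 1)
  C[1][2] = min over k of (A[1][0] + B[0][2] = 5 + 8 = 13, A[1][1] + B[1][2] = 2 + 3 = 5, A[1][2] + B[2][2] = 1 + -2 = -1) = -1 (attained at k = 2)
  C[2][0] = min over k of (A[2][0] + B[0][0] = 6 + 7 = 13, A[2][1] + B[1][0] = 1 + 7 = 8, A[2][2] + B[2][0] = -4 + 1 = -3) = -3 (attained at k = 2)
  C[2][1] = min over k of (A[2][0] + B[0][1] = 6 + 9 = 15, A[2][1] + B[1][1] = 1 + -3 = -2, A[2][2] + B[2][1] = -4 + -2 = -6) = -6 (attained at k = 2)
  C[2][2] = min over k of (A[2][0] + B[0][2] = 6 + 8 = 14, A[2][1] + B[1][2] = 1 + 3 = 4, A[2][2] + B[2][2] = -4 + -2 = -6) = -6 (attained at k = 2)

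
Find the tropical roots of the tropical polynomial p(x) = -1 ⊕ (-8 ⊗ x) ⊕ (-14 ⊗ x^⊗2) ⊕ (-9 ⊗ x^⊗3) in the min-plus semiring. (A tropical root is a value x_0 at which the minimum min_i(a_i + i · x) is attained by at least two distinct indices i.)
Roots: {-5, 6, 7}

Each tropical root is a break point of the lower envelope of the lines y = a_i + i · x (there are 4 lines, with slopes 0, 1, ..., 3). Only the lines that attain the minimum somewhere contribute to roots; other lines are dominated. Here the surviving (envelope) indices are i = 3, i = 2, i = 1, i = 0.
Intersections between consecutive envelope lines give the roots: for adjacent envelope indices i < j the intersection is x = (a_i − a_j) / (j − i). Reading off the sorted break points: {-5, 6, 7}.
Verification: at each break x_0, at least two indices attain the minimum of min_i(a_i + i · x_0).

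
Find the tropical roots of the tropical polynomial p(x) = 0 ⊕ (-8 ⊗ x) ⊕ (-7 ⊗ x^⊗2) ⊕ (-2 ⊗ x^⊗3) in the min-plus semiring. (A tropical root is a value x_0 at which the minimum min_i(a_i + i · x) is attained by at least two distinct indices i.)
Roots: {-5, -1, 8}

Each tropical root is a break point of the lower envelope of the lines y = a_i + i · x (there are 4 lines, with slopes 0, 1, ..., 3). Only the lines that attain the minimum somewhere contribute to roots; other lines are dominated. Here the surviving (envelope) indices are i = 3, i = 2, i = 1, i = 0.
Intersections between consecutive envelope lines give the roots: for adjacent envelope indices i < j the intersection is x = (a_i − a_j) / (j − i). Reading off the sorted break points: {-5, -1, 8}.
Verification: at each break x_0, at least two indices attain the minimum of min_i(a_i + i · x_0).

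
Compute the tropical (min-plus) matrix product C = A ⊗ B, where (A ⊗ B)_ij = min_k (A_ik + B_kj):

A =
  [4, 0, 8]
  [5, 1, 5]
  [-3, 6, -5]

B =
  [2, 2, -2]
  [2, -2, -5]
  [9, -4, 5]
A ⊗ B =
  [2, -2, -5]
  [3, -1, -4]
  [-1, -9, -5]

Apply the min-plus product entry-by-entry:
  C[0][0] = min over k of (A[0][0] + B[0][0] = 4 + 2 = 6, A[0][1] + B[1][0] = 0 + 2 = 2, A[0][2] + B[2][0] = 8 + 9 = 17) = 2 (attained at k = 1)
  C[0][1] = min over k of (A[0][0] + B[0][1] = 4 + 2 = 6, A[0][1] + B[1][1] = 0 + -2 = -2, A[0][2] + B[2][1] = 8 + -4 = 4) = -2 (attained at k = 1)
  C[0][2] = min over k of (A[0][0] + B[0][2] = 4 + -2 = 2, A[0][1] + B[1][2] = 0 + -5 = -5, A[0][2] + B[2][2] = 8 + 5 = 13) = -5 (attained at k = 1)
  C[1][0] = min over k of (A[1][0] + B[0][0] = 5 + 2 = 7, A[1][1] + B[1][0] = 1 + 2 = 3, A[1][2] + B[2][0] = 5 + 9 = 14) = 3 (attained at k = 1)
  C[1][1] = min over k of (A[1][0] + B[0][1] = 5 + 2 = 7, A[1][1] + B[1][1] = 1 + -2 = -1, A[1][2] + B[2][1] = 5 + -4 = 1) = -1 (attained at k = 1)
  C[1][2] = min over k of (A[1][0] + B[0][2] = 5 + -2 = 3, A[1][1] + B[1][2] = 1 + -5 = -4, A[1][2] + B[2][2] = 5 + 5 = 10) = -4 (attained at k = 1)
  C[2][0] = min over k of (A[2][0] + B[0][0] = -3 + 2 = -1, A[2][1] + B[1][0] = 6 + 2 = 8, A[2][2] + B[2][0] = -5 + 9 = 4) = -1 (attained at k = 0)
  C[2][1] = min over k of (A[2][0] + B[0][1] = -3 + 2 = -1, A[2][1] + B[1][1] = 6 + -2 = 4, A[2][2] + B[2][1] = -5 + -4 = -9) = -9 (attained at k = 2)
  C[2][2] = min over k of (A[2][0] + B[0][2] = -3 + -2 = -5, A[2][1] + B[1][2] = 6 + -5 = 1, A[2][2] + B[2][2] = -5 + 5 = 0) = -5 (attained at k = 0)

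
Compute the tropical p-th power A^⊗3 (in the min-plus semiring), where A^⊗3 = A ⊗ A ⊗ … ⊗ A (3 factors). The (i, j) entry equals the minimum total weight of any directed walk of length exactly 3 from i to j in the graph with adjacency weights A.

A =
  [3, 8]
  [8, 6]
A^⊗3 =
  [9, 14]
  [14, 18]

Each entry (A^⊗3)_ij equals the minimum over all length-3 walks i = v_0 → v_1 → … → v_3 = j of Σ_t A[v_t][v_{t+1}]. For example, for (i, j) = (0, 1) we minimise over 4 possible intermediate vertex sequences; the minimum is 14, attained along the walk 0 → 0 → 0 → 1.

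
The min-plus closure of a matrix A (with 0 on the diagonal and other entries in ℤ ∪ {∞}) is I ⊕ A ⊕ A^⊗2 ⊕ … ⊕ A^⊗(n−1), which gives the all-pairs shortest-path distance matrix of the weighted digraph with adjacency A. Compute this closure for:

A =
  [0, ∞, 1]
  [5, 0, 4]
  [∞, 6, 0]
Closure =
  [0, 7, 1]
  [5, 0, 4]
  [11, 6, 0]

This is the Floyd-Warshall all-pairs shortest-path computation. For each intermediate vertex k = 0, 1, …, 2, update dist[i][j] ← min(dist[i][j], dist[i][k] + dist[k][j]). The final matrix gives, for each (i, j), the minimum total weight of any directed path from i to j (possibly empty when i = j).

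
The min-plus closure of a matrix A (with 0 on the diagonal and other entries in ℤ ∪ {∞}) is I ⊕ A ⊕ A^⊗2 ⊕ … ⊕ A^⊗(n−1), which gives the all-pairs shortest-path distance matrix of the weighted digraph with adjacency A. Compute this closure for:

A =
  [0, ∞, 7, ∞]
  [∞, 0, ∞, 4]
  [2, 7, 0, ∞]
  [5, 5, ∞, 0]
Closure =
  [0, 14, 7, 18]
  [9, 0, 16, 4]
  [2, 7, 0, 11]
  [5, 5, 12, 0]

This is the Floyd-Warshall all-pairs shortest-path computation. For each intermediate vertex k = 0, 1, …, 3, update dist[i][j] ← min(dist[i][j], dist[i][k] + dist[k][j]). The final matrix gives, for each (i, j), the minimum total weight of any directed path from i to j (possibly empty when i = j).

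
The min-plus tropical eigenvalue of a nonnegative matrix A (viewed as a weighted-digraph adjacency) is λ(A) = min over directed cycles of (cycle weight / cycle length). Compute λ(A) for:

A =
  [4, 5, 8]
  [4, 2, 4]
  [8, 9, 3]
λ(A) = 2

Enumerate directed cycles and compute their means (weight / length). Sample:
  cycle 0 → 0: weight = 4, length = 1, mean = 4/1 ≈ 4.000
  cycle 1 → 1: weight = 2, length = 1, mean = 2/1 ≈ 2.000
  cycle 2 → 2: weight = 3, length = 1, mean = 3/1 ≈ 3.000
  cycle 0 → 1 → 0: weight = 9, length = 2, mean = 9/2 ≈ 4.500
  cycle 0 → 2 → 0: weight = 16, length = 2, mean = 16/2 ≈ 8.000
  cycle 1 → 0 → 1: weight = 9, length = 2, mean = 9/2 ≈ 4.500
Minimum mean = 2.000, attained e.g. along the cycle 1 → 1 with weight 2 and length 1. So λ(A) = 2/1 = 2.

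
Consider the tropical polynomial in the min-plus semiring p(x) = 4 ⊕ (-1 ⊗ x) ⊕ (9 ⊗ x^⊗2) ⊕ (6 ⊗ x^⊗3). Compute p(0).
p(0) = -1

A tropical monomial a ⊗ x^⊗i evaluates to a + i · x. Evaluating each term at x = 0:
  Term 0 contributes 4 + 0 · 0 = 4
  Term 1 contributes -1 + 1 · 0 = -1
  Term 2 contributes 9 + 2 · 0 = 9
  Term 3 contributes 6 + 3 · 0 = 6
p(0) = ⊕ of these = min[4, -1, 9, 6] = -1.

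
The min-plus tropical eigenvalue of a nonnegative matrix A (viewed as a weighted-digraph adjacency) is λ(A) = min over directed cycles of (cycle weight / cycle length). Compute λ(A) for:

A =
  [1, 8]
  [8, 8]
λ(A) = 1

Enumerate directed cycles and compute their means (weight / length). Sample:
  cycle 0 → 0: weight = 1, length = 1, mean = 1/1 ≈ 1.000
  cycle 1 → 1: weight = 8, length = 1, mean = 8/1 ≈ 8.000
  cycle 0 → 1 → 0: weight = 16, length = 2, mean = 16/2 ≈ 8.000
  cycle 1 → 0 → 1: weight = 16, length = 2, mean = 16/2 ≈ 8.000
Minimum mean = 1.000, attained e.g. along the cycle 0 → 0 with weight 1 and length 1. So λ(A) = 1/1 = 1.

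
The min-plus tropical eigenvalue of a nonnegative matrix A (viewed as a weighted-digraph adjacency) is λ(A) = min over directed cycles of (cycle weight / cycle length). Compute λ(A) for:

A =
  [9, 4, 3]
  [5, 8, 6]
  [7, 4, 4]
λ(A) = 4

Enumerate directed cycles and compute their means (weight / length). Sample:
  cycle 0 → 0: weight = 9, length = 1, mean = 9/1 ≈ 9.000
  cycle 1 → 1: weight = 8, length = 1, mean = 8/1 ≈ 8.000
  cycle 2 → 2: weight = 4, length = 1, mean = 4/1 ≈ 4.000
  cycle 0 → 1 → 0: weight = 9, length = 2, mean = 9/2 ≈ 4.500
  cycle 0 → 2 → 0: weight = 10, length = 2, mean = 10/2 ≈ 5.000
  cycle 1 → 0 → 1: weight = 9, length = 2, mean = 9/2 ≈ 4.500
Minimum mean = 4.000, attained e.g. along the cycle 2 → 2 with weight 4 and length 1. So λ(A) = 4/1 = 4.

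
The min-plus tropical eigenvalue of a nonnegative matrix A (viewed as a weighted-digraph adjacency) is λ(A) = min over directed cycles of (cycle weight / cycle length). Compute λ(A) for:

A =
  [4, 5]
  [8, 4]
λ(A) = 4

Enumerate directed cycles and compute their means (weight / length). Sample:
  cycle 0 → 0: weight = 4, length = 1, mean = 4/1 ≈ 4.000
  cycle 1 → 1: weight = 4, length = 1, mean = 4/1 ≈ 4.000
  cycle 0 → 1 → 0: weight = 13, length = 2, mean = 13/2 ≈ 6.500
  cycle 1 → 0 → 1: weight = 13, length = 2, mean = 13/2 ≈ 6.500
Minimum mean = 4.000, attained e.g. along the cycle 0 → 0 with weight 4 and length 1. So λ(A) = 4/1 = 4.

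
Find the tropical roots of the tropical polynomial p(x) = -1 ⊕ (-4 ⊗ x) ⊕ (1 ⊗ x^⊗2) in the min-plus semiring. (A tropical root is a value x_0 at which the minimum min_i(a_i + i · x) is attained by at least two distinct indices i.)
Roots: {-5, 3}

Each tropical root is a break point of the lower envelope of the lines y = a_i + i · x (there are 3 lines, with slopes 0, 1, ..., 2). Only the lines that attain the minimum somewhere contribute to roots; other lines are dominated. Here the surviving (envelope) indices are i = 2, i = 1, i = 0.
Intersections between consecutive envelope lines give the roots: for adjacent envelope indices i < j the intersection is x = (a_i − a_j) / (j − i). Reading off the sorted break points: {-5, 3}.
Verification: at each break x_0, at least two indices attain the minimum of min_i(a_i + i · x_0).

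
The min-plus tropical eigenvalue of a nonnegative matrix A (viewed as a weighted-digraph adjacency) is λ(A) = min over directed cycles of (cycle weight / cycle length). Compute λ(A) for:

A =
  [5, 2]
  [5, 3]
λ(A) = 3

Enumerate directed cycles and compute their means (weight / length). Sample:
  cycle 0 → 0: weight = 5, length = 1, mean = 5/1 ≈ 5.000
  cycle 1 → 1: weight = 3, length = 1, mean = 3/1 ≈ 3.000
  cycle 0 → 1 → 0: weight = 7, length = 2, mean = 7/2 ≈ 3.500
  cycle 1 → 0 → 1: weight = 7, length = 2, mean = 7/2 ≈ 3.500
Minimum mean = 3.000, attained e.g. along the cycle 1 → 1 with weight 3 and length 1. So λ(A) = 3/1 = 3.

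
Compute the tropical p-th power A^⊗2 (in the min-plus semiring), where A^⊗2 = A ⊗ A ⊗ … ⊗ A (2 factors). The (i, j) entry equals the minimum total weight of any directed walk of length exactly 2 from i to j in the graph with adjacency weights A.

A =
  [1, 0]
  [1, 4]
A^⊗2 =
  [1, 1]
  [2, 1]

Each entry (A^⊗2)_ij equals the minimum over all length-2 walks i = v_0 → v_1 → … → v_2 = j of Σ_t A[v_t][v_{t+1}]. For example, for (i, j) = (0, 1) we minimise over 2 possible intermediate vertex sequences; the minimum is 1, attained along the walk 0 → 0 → 1.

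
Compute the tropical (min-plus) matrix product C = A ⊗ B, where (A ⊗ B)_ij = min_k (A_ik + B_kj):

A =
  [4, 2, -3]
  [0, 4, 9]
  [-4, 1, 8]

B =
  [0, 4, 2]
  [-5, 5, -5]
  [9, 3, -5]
A ⊗ B =
  [-3, 0, -8]
  [-1, 4, -1]
  [-4, 0, -4]

Apply the min-plus product entry-by-entry:
  C[0][0] = min over k of (A[0][0] + B[0][0] = 4 + 0 = 4, A[0][1] + B[1][0] = 2 + -5 = -3, A[0][2] + B[2][0] = -3 + 9 = 6) = -3 (attained at k = 1)
  C[0][1] = min over k of (A[0][0] + B[0][1] = 4 + 4 = 8, A[0][1] + B[1][1] = 2 + 5 = 7, A[0][2] + B[2][1] = -3 + 3 = 0) = 0 (attained at k = 2)
  C[0][2] = min over k of (A[0][0] + B[0][2] = 4 + 2 = 6, A[0][1] + B[1][2] = 2 + -5 = -3, A[0][2] + B[2][2] = -3 + -5 = -8) = -8 (attained at k = 2)
  C[1][0] = min over k of (A[1][0] + B[0][0] = 0 + 0 = 0, A[1][1] + B[1][0] = 4 + -5 = -1, A[1][2] + B[2][0] = 9 + 9 = 18) = -1 (attained at k = 1)
  C[1][1] = min over k of (A[1][0] + B[0][1] = 0 + 4 = 4, A[1][1] + B[1][1] = 4 + 5 = 9, A[1][2] + B[2][1] = 9 + 3 = 12) = 4 (attained at k = 0)
  C[1][2] = min over k of (A[1][0] + B[0][2] = 0 + 2 = 2, A[1][1] + B[1][2] = 4 + -5 = -1, A[1][2] + B[2][2] = 9 + -5 = 4) = -1 (attained at k = 1)
  C[2][0] = min over k of (A[2][0] + B[0][0] = -4 + 0 = -4, A[2][1] + B[1][0] = 1 + -5 = -4, A[2][2] + B[2][0] = 8 + 9 = 17) = -4 (attained at k = 0)
  C[2][1] = min over k of (A[2][0] + B[0][1] = -4 + 4 = 0, A[2][1] + B[1][1] = 1 + 5 = 6, A[2][2] + B[2][1] = 8 + 3 = 11) = 0 (attained at k = 0)
  C[2][2] = min over k of (A[2][0] + B[0][2] = -4 + 2 = -2, A[2][1] + B[1][2] = 1 + -5 = -4, A[2][2] + B[2][2] = 8 + -5 = 3) = -4 (attained at k = 1)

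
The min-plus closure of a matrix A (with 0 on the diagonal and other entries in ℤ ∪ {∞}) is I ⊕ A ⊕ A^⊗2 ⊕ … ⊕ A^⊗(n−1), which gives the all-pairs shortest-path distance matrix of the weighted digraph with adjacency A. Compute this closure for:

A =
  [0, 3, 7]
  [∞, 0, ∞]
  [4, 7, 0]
Closure =
  [0, 3, 7]
  [∞, 0, ∞]
  [4, 7, 0]

This is the Floyd-Warshall all-pairs shortest-path computation. For each intermediate vertex k = 0, 1, …, 2, update dist[i][j] ← min(dist[i][j], dist[i][k] + dist[k][j]). The final matrix gives, for each (i, j), the minimum total weight of any directed path from i to j (possibly empty when i = j).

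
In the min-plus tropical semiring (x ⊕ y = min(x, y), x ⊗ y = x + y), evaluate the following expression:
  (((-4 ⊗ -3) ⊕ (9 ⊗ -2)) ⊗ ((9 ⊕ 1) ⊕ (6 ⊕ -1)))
(((-4 ⊗ -3) ⊕ (9 ⊗ -2)) ⊗ ((9 ⊕ 1) ⊕ (6 ⊕ -1))) = -8

Expand innermost to outermost. Recall ⊕ takes the minimum of its arguments and ⊗ takes their sum. Working out the expression (((-4 ⊗ -3) ⊕ (9 ⊗ -2)) ⊗ ((9 ⊕ 1) ⊕ (6 ⊕ -1))) gives -8.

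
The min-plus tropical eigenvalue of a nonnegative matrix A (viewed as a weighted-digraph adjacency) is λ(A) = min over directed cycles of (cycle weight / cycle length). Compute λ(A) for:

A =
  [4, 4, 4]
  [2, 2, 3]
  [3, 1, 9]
λ(A) = 2

Enumerate directed cycles and compute their means (weight / length). Sample:
  cycle 0 → 0: weight = 4, length = 1, mean = 4/1 ≈ 4.000
  cycle 1 → 1: weight = 2, length = 1, mean = 2/1 ≈ 2.000
  cycle 2 → 2: weight = 9, length = 1, mean = 9/1 ≈ 9.000
  cycle 0 → 1 → 0: weight = 6, length = 2, mean = 6/2 ≈ 3.000
  cycle 0 → 2 → 0: weight = 7, length = 2, mean = 7/2 ≈ 3.500
  cycle 1 → 0 → 1: weight = 6, length = 2, mean = 6/2 ≈ 3.000
Minimum mean = 2.000, attained e.g. along the cycle 1 → 1 with weight 2 and length 1. So λ(A) = 2/1 = 2.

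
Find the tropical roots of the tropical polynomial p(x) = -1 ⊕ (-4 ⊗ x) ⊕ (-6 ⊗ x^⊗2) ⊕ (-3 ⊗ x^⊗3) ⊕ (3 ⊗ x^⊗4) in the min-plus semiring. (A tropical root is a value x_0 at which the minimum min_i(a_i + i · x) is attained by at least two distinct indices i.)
Roots: {-6, -3, 2, 3}

Each tropical root is a break point of the lower envelope of the lines y = a_i + i · x (there are 5 lines, with slopes 0, 1, ..., 4). Only the lines that attain the minimum somewhere contribute to roots; other lines are dominated. Here the surviving (envelope) indices are i = 4, i = 3, i = 2, i = 1, i = 0.
Intersections between consecutive envelope lines give the roots: for adjacent envelope indices i < j the intersection is x = (a_i − a_j) / (j − i). Reading off the sorted break points: {-6, -3, 2, 3}.
Verification: at each break x_0, at least two indices attain the minimum of min_i(a_i + i · x_0).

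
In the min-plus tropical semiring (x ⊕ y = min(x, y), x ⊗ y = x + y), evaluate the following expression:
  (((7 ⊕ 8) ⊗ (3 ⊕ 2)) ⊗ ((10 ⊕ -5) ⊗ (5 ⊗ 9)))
(((7 ⊕ 8) ⊗ (3 ⊕ 2)) ⊗ ((10 ⊕ -5) ⊗ (5 ⊗ 9))) = 18

Expand innermost to outermost. Recall ⊕ takes the minimum of its arguments and ⊗ takes their sum. Working out the expression (((7 ⊕ 8) ⊗ (3 ⊕ 2)) ⊗ ((10 ⊕ -5) ⊗ (5 ⊗ 9))) gives 18.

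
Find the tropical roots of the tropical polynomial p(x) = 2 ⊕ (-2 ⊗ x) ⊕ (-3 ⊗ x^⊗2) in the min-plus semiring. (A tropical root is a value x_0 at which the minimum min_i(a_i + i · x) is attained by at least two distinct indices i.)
Roots: {1, 4}

Each tropical root is a break point of the lower envelope of the lines y = a_i + i · x (there are 3 lines, with slopes 0, 1, ..., 2). Only the lines that attain the minimum somewhere contribute to roots; other lines are dominated. Here the surviving (envelope) indices are i = 2, i = 1, i = 0.
Intersections between consecutive envelope lines give the roots: for adjacent envelope indices i < j the intersection is x = (a_i − a_j) / (j − i). Reading off the sorted break points: {1, 4}.
Verification: at each break x_0, at least two indices attain the minimum of min_i(a_i + i · x_0).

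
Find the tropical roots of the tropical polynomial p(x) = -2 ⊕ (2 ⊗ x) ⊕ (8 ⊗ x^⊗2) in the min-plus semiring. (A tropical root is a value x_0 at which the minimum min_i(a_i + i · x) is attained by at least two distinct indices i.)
Roots: {-6, -4}

Each tropical root is a break point of the lower envelope of the lines y = a_i + i · x (there are 3 lines, with slopes 0, 1, ..., 2). Only the lines that attain the minimum somewhere contribute to roots; other lines are dominated. Here the surviving (envelope) indices are i = 2, i = 1, i = 0.
Intersections between consecutive envelope lines give the roots: for adjacent envelope indices i < j the intersection is x = (a_i − a_j) / (j − i). Reading off the sorted break points: {-6, -4}.
Verification: at each break x_0, at least two indices attain the minimum of min_i(a_i + i · x_0).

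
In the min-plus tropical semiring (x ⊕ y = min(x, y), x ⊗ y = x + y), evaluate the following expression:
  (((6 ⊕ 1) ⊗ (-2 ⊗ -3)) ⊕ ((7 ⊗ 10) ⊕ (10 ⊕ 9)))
(((6 ⊕ 1) ⊗ (-2 ⊗ -3)) ⊕ ((7 ⊗ 10) ⊕ (10 ⊕ 9))) = -4

Expand innermost to outermost. Recall ⊕ takes the minimum of its arguments and ⊗ takes their sum. Working out the expression (((6 ⊕ 1) ⊗ (-2 ⊗ -3)) ⊕ ((7 ⊗ 10) ⊕ (10 ⊕ 9))) gives -4.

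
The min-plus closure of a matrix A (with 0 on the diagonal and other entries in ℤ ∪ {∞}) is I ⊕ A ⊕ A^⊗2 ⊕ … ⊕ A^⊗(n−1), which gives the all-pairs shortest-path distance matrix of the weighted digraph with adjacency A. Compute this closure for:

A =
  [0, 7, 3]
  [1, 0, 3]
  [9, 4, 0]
Closure =
  [0, 7, 3]
  [1, 0, 3]
  [5, 4, 0]

This is the Floyd-Warshall all-pairs shortest-path computation. For each intermediate vertex k = 0, 1, …, 2, update dist[i][j] ← min(dist[i][j], dist[i][k] + dist[k][j]). The final matrix gives, for each (i, j), the minimum total weight of any directed path from i to j (possibly empty when i = j).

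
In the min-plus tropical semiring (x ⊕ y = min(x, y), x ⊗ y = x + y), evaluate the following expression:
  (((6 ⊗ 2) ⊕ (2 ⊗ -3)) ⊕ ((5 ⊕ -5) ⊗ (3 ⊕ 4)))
(((6 ⊗ 2) ⊕ (2 ⊗ -3)) ⊕ ((5 ⊕ -5) ⊗ (3 ⊕ 4))) = -2

Expand innermost to outermost. Recall ⊕ takes the minimum of its arguments and ⊗ takes their sum. Working out the expression (((6 ⊗ 2) ⊕ (2 ⊗ -3)) ⊕ ((5 ⊕ -5) ⊗ (3 ⊕ 4))) gives -2.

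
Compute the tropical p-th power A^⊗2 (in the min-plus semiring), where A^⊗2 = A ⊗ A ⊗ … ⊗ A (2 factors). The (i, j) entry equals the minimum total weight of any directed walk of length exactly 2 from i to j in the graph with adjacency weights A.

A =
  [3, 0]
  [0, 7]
A^⊗2 =
  [0, 3]
  [3, 0]

Each entry (A^⊗2)_ij equals the minimum over all length-2 walks i = v_0 → v_1 → … → v_2 = j of Σ_t A[v_t][v_{t+1}]. For example, for (i, j) = (0, 1) we minimise over 2 possible intermediate vertex sequences; the minimum is 3, attained along the walk 0 → 0 → 1.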